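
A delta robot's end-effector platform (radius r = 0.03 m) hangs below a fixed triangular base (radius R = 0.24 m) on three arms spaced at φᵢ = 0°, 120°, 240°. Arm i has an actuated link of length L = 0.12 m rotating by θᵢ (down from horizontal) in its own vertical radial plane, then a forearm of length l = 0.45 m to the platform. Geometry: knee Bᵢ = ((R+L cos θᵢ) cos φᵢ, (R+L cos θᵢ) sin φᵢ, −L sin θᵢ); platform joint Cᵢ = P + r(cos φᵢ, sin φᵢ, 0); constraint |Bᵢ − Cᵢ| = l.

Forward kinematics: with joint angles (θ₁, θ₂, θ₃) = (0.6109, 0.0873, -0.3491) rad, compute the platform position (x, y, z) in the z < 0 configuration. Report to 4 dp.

(-0.0650, -0.0269, -0.3187)

arm 1 at φ=0.0°: e+L cos θ1 = 0.3083;  centre 1 = (0.3083, 0.0000, -0.0688)
centre 2 = (0.3295·cos120.0°, 0.3295·sin120.0°, -0.0105) = (-0.1648, 0.2854, -0.0105)
arm 3 at φ=240.0°: e+L cos θ3 = 0.3228;  centre 3 = (-0.1614, -0.2795, 0.0410)
eliminate P² terms by subtracting sphere 1 from 2 and 3
plane₁₂: -0.9461x+0.5708y+0.1167z = 0.0089
Cramer: x(z) = -0.0079+0.1790z;  y(z) = 0.0025+0.0923z
quadratic in z: (1.0406)z²+(0.0249)z+(-0.0978)=0, √Δ=0.6383 → z ∈ {-0.3187, 0.2948}; z = -0.3187 (taking z<0)
x = -0.0650, y = -0.0269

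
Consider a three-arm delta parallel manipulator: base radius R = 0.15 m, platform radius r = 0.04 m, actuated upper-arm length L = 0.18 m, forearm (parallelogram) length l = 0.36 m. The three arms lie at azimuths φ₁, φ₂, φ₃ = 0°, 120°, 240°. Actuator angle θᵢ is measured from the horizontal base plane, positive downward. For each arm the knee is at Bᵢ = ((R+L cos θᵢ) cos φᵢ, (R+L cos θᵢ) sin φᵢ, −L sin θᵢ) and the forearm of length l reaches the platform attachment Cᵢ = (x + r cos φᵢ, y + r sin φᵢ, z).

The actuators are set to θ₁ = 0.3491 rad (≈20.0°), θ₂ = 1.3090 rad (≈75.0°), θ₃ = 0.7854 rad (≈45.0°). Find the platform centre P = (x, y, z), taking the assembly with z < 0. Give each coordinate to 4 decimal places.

centre 1 = (0.2791·cos0.0°, 0.2791·sin0.0°, -0.0616) = (0.2791, 0.0000, -0.0616)
centre 2 = (0.1566·cos120.0°, 0.1566·sin120.0°, -0.1739) = (-0.0783, 0.1356, -0.1739)
centre 3 = (0.2373·cos240.0°, 0.2373·sin240.0°, -0.1273) = (-0.1186, -0.2055, -0.1273)
subtract pairs → two planes through P
linear system: -0.7149x+0.2712y = -0.0270−-0.2246z; -0.7956x+-0.4110y = -0.0092−-0.1314z
Cramer: x(z) = 0.0266-0.2511z;  y(z) = -0.0292+0.1663z
into |P−centre ₁|² = l²: 1.0907z² + 0.2402z + -0.0612 = 0;  Δ = 0.3247;  z = -0.3714 or 0.1511 → z<0 root = -0.3714
x = 0.1199, y = -0.0909

(0.1199, -0.0909, -0.3714)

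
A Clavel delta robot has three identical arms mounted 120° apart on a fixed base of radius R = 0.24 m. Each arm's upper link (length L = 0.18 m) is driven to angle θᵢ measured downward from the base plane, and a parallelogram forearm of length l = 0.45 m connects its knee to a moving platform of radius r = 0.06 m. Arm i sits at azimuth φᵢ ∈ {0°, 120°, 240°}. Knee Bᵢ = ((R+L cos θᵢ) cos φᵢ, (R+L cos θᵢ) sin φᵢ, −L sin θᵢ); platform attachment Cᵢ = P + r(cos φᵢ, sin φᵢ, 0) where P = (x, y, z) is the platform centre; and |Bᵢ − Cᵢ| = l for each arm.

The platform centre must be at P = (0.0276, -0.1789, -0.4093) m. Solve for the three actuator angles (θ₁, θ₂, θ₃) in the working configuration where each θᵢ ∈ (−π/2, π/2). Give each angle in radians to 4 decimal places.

rotate P by −φ1: (0.0276, -0.1789, -0.4093)
  A cos θ + B sin θ = C:  0.1524·cos θ + -0.4093·sin θ = -0.1463
  γ=atan2(-0.4093,0.1524)=-1.2144;  ψ=arccos(-0.3349)=1.9123;  θ1=γ+ψ≈0.6979
rotate P by −φ2: (-0.1687, 0.0655, -0.4093)
  e−x'=0.3487;  (l²−L²−(e−x')²−y'²−z²)/2L = -0.3426
  θ2 = atan2(B,A) + arccos(C/0.5377) = 1.3965
arm 3 (φ=240.0°): x'=0.1411, y'=0.1134
  A=0.0389, B=-0.4093, C=(l²−L²−A²−y'²−z²)/(2L)=-0.0327
  √(A²+B²)=0.4111;  θ3 = -1.4761+1.6505 ≈ 0.1744

θ₁ = 0.6979, θ₂ = 1.3965, θ₃ = 0.1744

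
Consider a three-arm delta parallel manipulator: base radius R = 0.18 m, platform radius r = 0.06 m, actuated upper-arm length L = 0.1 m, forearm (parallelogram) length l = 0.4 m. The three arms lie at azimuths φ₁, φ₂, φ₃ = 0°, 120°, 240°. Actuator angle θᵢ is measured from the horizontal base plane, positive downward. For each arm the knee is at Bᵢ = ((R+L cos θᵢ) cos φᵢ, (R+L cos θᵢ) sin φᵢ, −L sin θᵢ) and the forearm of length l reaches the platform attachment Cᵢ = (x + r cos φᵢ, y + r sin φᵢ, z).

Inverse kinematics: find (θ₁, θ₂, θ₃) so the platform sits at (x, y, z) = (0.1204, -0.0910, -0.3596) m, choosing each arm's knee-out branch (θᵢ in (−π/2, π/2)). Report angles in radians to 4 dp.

φ1=0.0° → target in arm frame (0.1204, -0.0910)
  A=-0.0004, B=-0.3596, C=(l²−L²−A²−y'²−z²)/(2L)=0.0620
  γ=atan2(-0.3596,-0.0004)=-1.5719;  ψ=arccos(0.1725)=1.3974;  θ1=γ+ψ≈-0.1745
φ2=120.0° → target in arm frame (-0.1390, -0.0588)
  e−x'=0.2590;  (l²−L²−(e−x')²−y'²−z²)/2L = -0.2493
  √(A²+B²)=0.4432;  θ2 = -0.9466+2.1681 ≈ 1.2215
arm 3 (φ=240.0°): x'=0.0186, y'=0.1498
  A cos θ + B sin θ = C:  0.1014·cos θ + -0.3596·sin θ = -0.0601
  θ3 = atan2(B,A) + arccos(C/0.3736) = 0.4364

θ₁ = -0.1745, θ₂ = 1.2215, θ₃ = 0.4364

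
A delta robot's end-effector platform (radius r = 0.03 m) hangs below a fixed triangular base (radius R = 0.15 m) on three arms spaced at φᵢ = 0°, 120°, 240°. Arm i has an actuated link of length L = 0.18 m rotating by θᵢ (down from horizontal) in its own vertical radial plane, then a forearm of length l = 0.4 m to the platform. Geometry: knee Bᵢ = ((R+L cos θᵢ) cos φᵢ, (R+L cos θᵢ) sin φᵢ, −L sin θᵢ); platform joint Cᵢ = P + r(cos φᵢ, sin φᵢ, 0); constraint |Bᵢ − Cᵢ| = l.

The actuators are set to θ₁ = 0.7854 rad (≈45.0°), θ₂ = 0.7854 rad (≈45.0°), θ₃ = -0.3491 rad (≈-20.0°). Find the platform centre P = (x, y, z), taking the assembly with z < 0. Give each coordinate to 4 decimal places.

S1 = (0.2473·cos0.0°, 0.2473·sin0.0°, -0.1273) = (0.2473, 0.0000, -0.1273)
arm 2 at φ=120.0°: (R−r)+L cos θ2 = 0.2473;  S2 = (-0.1236, 0.2141, -0.1273)
arm 3 at φ=240.0°: (R−r)+L cos θ3 = 0.2891;  S3 = (-0.1446, -0.2504, 0.0616)
|S₂|²−|S₁|² = 0.0000;  |S₃|²−|S₁|² = 0.0100
plane₁₂: -0.7418x+0.4283y+0.0000z = 0.0000
Cramer: x(z) = -0.0061+0.2288z;  y(z) = -0.0105+0.3962z
into |P−S₁|² = l²: 1.2093z² + 0.1303z + -0.0795 = 0;  Δ = 0.4015;  z = -0.3159 or 0.2081 → z<0 root = -0.3159
x = -0.0783, y = -0.1357

(-0.0783, -0.1357, -0.3159)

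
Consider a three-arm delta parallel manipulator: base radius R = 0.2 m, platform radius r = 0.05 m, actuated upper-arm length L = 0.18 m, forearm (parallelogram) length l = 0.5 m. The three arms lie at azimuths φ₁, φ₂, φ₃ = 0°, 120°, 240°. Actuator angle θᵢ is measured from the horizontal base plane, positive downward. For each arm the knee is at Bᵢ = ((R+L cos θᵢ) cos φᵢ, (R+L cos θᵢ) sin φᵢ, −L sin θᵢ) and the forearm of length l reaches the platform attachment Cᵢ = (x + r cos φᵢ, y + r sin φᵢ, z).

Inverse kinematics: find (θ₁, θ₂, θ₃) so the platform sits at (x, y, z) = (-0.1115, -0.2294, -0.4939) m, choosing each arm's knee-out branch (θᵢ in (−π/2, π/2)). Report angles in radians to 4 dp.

φ1=0.0° → target in arm frame (-0.1115, -0.2294)
  A cos θ + B sin θ = C:  0.2615·cos θ + -0.4939·sin θ = -0.4093
  θ1 = atan2(B,A) + arccos(C/0.5589) = 1.3087
rotate P by −φ2: (-0.1429, 0.2113, -0.4939)
  A=0.2929, B=-0.4939, C=(l²−L²−A²−y'²−z²)/(2L)=-0.4355
  √(A²+B²)=0.5742;  θ2 = -1.0355+2.4316 ≈ 1.3961
rotate P by −φ3: (0.2544, 0.0181, -0.4939)
  A=-0.1044, B=-0.4939, C=(l²−L²−A²−y'²−z²)/(2L)=-0.1044
  γ=atan2(-0.4939,-0.1044)=-1.7791;  ψ=arccos(-0.2067)=1.7790;  θ3=γ+ψ≈-0.0001

θ₁ = 1.3087, θ₂ = 1.3961, θ₃ = -0.0001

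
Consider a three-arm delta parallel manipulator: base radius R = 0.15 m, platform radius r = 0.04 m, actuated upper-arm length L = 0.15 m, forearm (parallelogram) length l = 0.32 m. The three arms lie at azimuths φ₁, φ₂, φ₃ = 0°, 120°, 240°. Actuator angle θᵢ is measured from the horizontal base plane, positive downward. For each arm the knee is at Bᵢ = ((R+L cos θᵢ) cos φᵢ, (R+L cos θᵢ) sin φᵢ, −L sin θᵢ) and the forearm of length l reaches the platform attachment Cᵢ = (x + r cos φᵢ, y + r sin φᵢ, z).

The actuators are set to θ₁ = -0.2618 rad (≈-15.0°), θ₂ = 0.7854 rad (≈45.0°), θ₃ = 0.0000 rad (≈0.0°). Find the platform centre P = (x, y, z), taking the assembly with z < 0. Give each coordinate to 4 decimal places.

O1 = (0.2549·cos0.0°, 0.2549·sin0.0°, 0.0388) = (0.2549, 0.0000, 0.0388)
φ2=120.0°: virtual centre (-0.1080, 0.1871, -0.1061), radius l
arm 3 at φ=240.0°: ρ3 = 0.2600;  O3 = (-0.1300, -0.2252, 0.0000)
|O₂|²−|O₁|² = -0.0085;  |O₃|²−|O₁|² = 0.0011
[-0.7258 0.3742 -0.2898]·P = -0.0085;  [-0.7698 -0.4503 -0.0776]·P = 0.0011
det = 0.6150;  x = 0.0056+-0.2595z,  y = -0.0120+0.2711z
quadratic in z: (1.1408)z²+(0.0452)z+(-0.0386)=0, √Δ=0.4221 → z ∈ {-0.2048, 0.1652}; z = -0.2048 (taking z<0)
x = 0.0587, y = -0.0675

(0.0587, -0.0675, -0.2048)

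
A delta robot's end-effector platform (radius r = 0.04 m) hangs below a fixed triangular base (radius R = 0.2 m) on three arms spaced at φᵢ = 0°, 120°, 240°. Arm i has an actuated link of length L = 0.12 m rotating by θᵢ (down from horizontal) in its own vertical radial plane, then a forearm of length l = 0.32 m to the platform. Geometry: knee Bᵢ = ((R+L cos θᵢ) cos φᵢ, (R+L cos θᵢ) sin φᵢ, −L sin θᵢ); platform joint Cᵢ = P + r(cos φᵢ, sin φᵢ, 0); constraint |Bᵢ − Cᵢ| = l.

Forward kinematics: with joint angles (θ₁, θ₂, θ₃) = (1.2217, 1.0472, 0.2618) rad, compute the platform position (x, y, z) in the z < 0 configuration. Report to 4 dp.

arm 1 at φ=0.0°: e+L cos θ1 = 0.2010;  centre 1 = (0.2010, 0.0000, -0.1128)
centre 2 = (0.2200·cos120.0°, 0.2200·sin120.0°, -0.1039) = (-0.1100, 0.1905, -0.1039)
arm 3 at φ=240.0°: e+L cos θ3 = 0.2759;  centre 3 = (-0.1380, -0.2389, -0.0311)
|centre ₂|²−|centre ₁|² = 0.0061;  |centre ₃|²−|centre ₁|² = 0.0240
linear system: -0.6221x+0.3811y = 0.0061−0.0177z; -0.6780x+-0.4779y = 0.0240−0.1634z
Cramer: x(z) = -0.0216+0.1273z;  y(z) = -0.0194+0.1614z
into |P−centre ₁|² = l²: 1.0422z² + 0.1626z + -0.0397 = 0;  Δ = 0.1920;  z = -0.2882 or 0.1322 → z<0 root = -0.2882
x = -0.0583, y = -0.0659

(-0.0583, -0.0659, -0.2882)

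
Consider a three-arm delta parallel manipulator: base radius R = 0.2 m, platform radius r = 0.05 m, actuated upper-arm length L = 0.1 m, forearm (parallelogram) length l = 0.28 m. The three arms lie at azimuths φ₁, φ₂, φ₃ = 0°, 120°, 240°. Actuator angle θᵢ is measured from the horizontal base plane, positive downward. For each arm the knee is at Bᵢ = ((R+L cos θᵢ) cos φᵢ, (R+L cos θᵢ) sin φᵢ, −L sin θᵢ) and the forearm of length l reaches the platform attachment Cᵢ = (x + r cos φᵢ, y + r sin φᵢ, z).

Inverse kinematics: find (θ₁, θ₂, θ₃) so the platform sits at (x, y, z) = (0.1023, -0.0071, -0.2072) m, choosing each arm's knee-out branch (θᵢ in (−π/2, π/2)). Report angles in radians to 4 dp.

θ₁ = -0.3492, θ₂ = 1.2213, θ₃ = 1.1339

arm 1 (φ=0.0°): x'=0.1023, y'=-0.0071
  e−x'=0.0477;  (l²−L²−(e−x')²−y'²−z²)/2L = 0.1157
  γ=atan2(-0.2072,0.0477)=-1.3445;  ψ=arccos(0.5442)=0.9953;  θ1=γ+ψ≈-0.3492
φ2=120.0° → target in arm frame (-0.0573, -0.0850)
  e−x'=0.2073;  (l²−L²−(e−x')²−y'²−z²)/2L = -0.1237
  γ=atan2(-0.2072,0.2073)=-0.7852;  ψ=arccos(-0.4220)=2.0064;  θ2=γ+ψ≈1.2213
rotate P by −φ3: (-0.0450, 0.0921, -0.2072)
  e−x'=0.1950;  (l²−L²−(e−x')²−y'²−z²)/2L = -0.1052
  √(A²+B²)=0.2845;  θ3 = -0.8157+1.9497 ≈ 1.1339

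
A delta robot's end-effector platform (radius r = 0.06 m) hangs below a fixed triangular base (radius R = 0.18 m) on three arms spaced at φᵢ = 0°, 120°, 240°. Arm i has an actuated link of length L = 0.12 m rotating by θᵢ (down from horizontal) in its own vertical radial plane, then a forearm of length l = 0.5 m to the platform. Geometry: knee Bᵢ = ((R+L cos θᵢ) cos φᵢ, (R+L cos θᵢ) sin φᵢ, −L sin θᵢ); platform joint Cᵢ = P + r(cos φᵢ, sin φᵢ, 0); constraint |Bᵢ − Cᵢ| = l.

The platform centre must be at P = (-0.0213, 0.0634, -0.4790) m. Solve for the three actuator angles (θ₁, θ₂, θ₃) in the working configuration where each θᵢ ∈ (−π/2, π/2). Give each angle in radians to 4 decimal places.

φ1=0.0° → target in arm frame (-0.0213, 0.0634)
  A cos θ + B sin θ = C:  0.1413·cos θ + -0.4790·sin θ = -0.0743
  √(A²+B²)=0.4994;  θ1 = -1.2839+1.7201 ≈ 0.4361
φ2=120.0° → target in arm frame (0.0656, -0.0133)
  e−x'=0.0544;  (l²−L²−(e−x')²−y'²−z²)/2L = 0.0126
  √(A²+B²)=0.4821;  θ2 = -1.4576+1.5447 ≈ 0.0871
arm 3 (φ=240.0°): x'=-0.0443, y'=-0.0501
  A cos θ + B sin θ = C:  0.1643·cos θ + -0.4790·sin θ = -0.0972
  √(A²+B²)=0.5064;  θ3 = -1.2404+1.7640 ≈ 0.5236

θ₁ = 0.4361, θ₂ = 0.0871, θ₃ = 0.5236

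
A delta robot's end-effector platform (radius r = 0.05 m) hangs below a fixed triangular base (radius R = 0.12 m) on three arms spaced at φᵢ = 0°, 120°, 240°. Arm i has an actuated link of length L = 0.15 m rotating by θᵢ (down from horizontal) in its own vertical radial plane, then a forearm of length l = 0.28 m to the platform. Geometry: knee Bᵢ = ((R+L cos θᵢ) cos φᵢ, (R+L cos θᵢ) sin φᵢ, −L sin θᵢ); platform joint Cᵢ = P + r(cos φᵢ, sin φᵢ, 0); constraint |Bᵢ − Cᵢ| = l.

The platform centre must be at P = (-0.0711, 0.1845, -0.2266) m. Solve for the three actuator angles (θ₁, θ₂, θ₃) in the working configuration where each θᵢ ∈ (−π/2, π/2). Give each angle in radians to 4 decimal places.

rotate P by −φ1: (-0.0711, 0.1845, -0.2266)
  e−x'=0.1411;  (l²−L²−(e−x')²−y'²−z²)/2L = -0.1647
  √(A²+B²)=0.2669;  θ1 = -1.0139+2.2355 ≈ 1.2216
φ2=120.0° → target in arm frame (0.1953, -0.0307)
  e−x'=-0.1253;  (l²−L²−(e−x')²−y'²−z²)/2L = -0.0403
  γ=atan2(-0.2266,-0.1253)=-2.0760;  ψ=arccos(-0.1557)=1.7271;  θ2=γ+ψ≈-0.3489
φ3=240.0° → target in arm frame (-0.1242, -0.1538)
  A=0.1942, B=-0.2266, C=(l²−L²−A²−y'²−z²)/(2L)=-0.1895
  √(A²+B²)=0.2985;  θ3 = -0.8622+2.2585 ≈ 1.3964

θ₁ = 1.2216, θ₂ = -0.3489, θ₃ = 1.3964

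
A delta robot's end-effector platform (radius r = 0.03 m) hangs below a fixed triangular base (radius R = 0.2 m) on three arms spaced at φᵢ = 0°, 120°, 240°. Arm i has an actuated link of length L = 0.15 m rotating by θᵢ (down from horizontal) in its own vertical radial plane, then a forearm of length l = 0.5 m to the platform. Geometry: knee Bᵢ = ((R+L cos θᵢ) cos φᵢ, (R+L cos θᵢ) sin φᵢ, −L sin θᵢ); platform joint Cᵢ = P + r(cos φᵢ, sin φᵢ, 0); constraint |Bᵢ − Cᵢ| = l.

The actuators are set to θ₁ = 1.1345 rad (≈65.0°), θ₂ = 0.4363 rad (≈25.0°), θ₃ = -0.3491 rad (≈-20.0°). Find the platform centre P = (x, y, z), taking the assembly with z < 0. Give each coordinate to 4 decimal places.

O1 = (0.2334·cos0.0°, 0.2334·sin0.0°, -0.1359) = (0.2334, 0.0000, -0.1359)
O2 = (0.3059·cos120.0°, 0.3059·sin120.0°, -0.0634) = (-0.1530, 0.2650, -0.0634)
arm 3 at φ=240.0°: e+L cos θ3 = 0.3110;  O3 = (-0.1555, -0.2693, 0.0513)
eliminate P² terms by subtracting sphere 1 from 2 and 3
linear system: -0.7727x+0.5299y = 0.0247−0.1451z; -0.7777x+-0.5386y = 0.0264−0.3745z
Cramer: x(z) = -0.0329+0.3340z;  y(z) = -0.0014+0.2131z
sphere 1 gives Az²+Bz+C=0 with A=1.1569, B=0.0934, C=-0.1606;  B²−4AC=0.7519;  roots -0.4151, 0.3344;  negative root z = -0.4151
x = -0.1715, y = -0.0899

(-0.1715, -0.0899, -0.4151)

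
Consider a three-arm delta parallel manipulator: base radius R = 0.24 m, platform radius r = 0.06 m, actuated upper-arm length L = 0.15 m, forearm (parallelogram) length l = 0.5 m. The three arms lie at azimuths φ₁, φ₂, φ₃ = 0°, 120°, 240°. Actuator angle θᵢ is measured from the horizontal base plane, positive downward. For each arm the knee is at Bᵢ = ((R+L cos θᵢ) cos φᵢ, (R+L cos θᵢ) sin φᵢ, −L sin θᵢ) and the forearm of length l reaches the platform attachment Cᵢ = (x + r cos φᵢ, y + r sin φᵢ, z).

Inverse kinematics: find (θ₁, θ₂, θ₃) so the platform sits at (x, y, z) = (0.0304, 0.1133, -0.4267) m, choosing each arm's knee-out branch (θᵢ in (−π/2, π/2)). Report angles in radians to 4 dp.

φ1=0.0° → target in arm frame (0.0304, 0.1133)
  e−x'=0.1496;  (l²−L²−(e−x')²−y'²−z²)/2L = 0.0340
  θ1 = atan2(B,A) + arccos(C/0.4522) = 0.2619
φ2=120.0° → target in arm frame (0.0829, -0.0830)
  A=0.0971, B=-0.4267, C=(l²−L²−A²−y'²−z²)/(2L)=0.0971
  √(A²+B²)=0.4376;  θ2 = -1.3471+1.3471 ≈ 0.0000
rotate P by −φ3: (-0.1133, -0.0303, -0.4267)
  e−x'=0.2933;  (l²−L²−(e−x')²−y'²−z²)/2L = -0.1384
  θ3 = atan2(B,A) + arccos(C/0.5178) = 0.8729

θ₁ = 0.2619, θ₂ = 0.0000, θ₃ = 0.8729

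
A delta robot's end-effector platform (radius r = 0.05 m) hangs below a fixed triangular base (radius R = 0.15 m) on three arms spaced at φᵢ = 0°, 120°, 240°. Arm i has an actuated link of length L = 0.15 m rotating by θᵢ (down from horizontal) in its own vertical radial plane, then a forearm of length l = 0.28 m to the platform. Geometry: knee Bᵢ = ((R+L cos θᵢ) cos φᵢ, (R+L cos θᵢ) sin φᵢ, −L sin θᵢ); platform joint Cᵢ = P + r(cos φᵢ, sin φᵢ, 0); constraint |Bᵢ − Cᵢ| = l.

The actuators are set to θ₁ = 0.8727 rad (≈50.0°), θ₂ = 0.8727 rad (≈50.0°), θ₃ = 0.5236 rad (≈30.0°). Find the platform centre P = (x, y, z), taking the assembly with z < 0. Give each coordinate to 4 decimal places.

arm 1 at φ=0.0°: (R−r)+L cos θ1 = 0.1964;  O1 = (0.1964, 0.0000, -0.1149)
arm 2 at φ=120.0°: (R−r)+L cos θ2 = 0.1964;  O2 = (-0.0982, 0.1701, -0.1149)
O3 = (0.2299·cos240.0°, 0.2299·sin240.0°, -0.0750) = (-0.1150, -0.1991, -0.0750)
eliminate P² terms by subtracting sphere 1 from 2 and 3
plane₁₂: -0.5892x+0.3402y+0.0000z = 0.0000
Cramer: x(z) = -0.0051+0.0608z;  y(z) = -0.0088+0.1053z
sphere 1 gives Az²+Bz+C=0 with A=1.0148, B=0.2034, C=-0.0245;  B²−4AC=0.1409;  roots -0.2852, 0.0847;  negative root z = -0.2852
x = -0.0224, y = -0.0389

(-0.0224, -0.0389, -0.2852)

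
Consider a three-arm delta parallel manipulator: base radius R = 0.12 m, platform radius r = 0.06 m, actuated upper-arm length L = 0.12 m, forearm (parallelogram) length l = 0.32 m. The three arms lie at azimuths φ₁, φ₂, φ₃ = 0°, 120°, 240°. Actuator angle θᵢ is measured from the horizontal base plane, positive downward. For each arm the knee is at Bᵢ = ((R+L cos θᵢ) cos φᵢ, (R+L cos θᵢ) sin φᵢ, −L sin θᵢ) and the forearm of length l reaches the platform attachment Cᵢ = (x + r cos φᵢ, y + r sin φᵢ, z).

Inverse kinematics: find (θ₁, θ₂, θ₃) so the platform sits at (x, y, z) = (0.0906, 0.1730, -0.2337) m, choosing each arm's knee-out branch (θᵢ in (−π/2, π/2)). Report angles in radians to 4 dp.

φ1=0.0° → target in arm frame (0.0906, 0.1730)
  A=-0.0306, B=-0.2337, C=(l²−L²−A²−y'²−z²)/(2L)=0.0105
  γ=atan2(-0.2337,-0.0306)=-1.7010;  ψ=arccos(0.0445)=1.5263;  θ1=γ+ψ≈-0.1747
rotate P by −φ2: (0.1045, -0.1650, -0.2337)
  e−x'=-0.0445;  (l²−L²−(e−x')²−y'²−z²)/2L = 0.0175
  γ=atan2(-0.2337,-0.0445)=-1.7591;  ψ=arccos(0.0734)=1.4974;  θ2=γ+ψ≈-0.2617
rotate P by −φ3: (-0.1951, -0.0080, -0.2337)
  A=0.2551, B=-0.2337, C=(l²−L²−A²−y'²−z²)/(2L)=-0.1324
  γ=atan2(-0.2337,0.2551)=-0.7416;  ψ=arccos(-0.3826)=1.9634;  θ3=γ+ψ≈1.2218

θ₁ = -0.1747, θ₂ = -0.2617, θ₃ = 1.2218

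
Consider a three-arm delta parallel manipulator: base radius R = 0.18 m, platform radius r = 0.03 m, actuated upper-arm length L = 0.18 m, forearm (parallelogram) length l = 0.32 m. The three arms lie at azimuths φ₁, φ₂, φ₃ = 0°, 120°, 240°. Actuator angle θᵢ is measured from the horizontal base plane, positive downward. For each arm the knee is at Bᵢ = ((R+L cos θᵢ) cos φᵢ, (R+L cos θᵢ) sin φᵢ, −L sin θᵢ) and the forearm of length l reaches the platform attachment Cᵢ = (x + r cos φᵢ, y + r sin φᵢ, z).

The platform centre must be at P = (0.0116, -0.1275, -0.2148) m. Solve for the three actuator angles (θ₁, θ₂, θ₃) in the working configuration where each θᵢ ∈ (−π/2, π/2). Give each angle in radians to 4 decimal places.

φ1=0.0° → target in arm frame (0.0116, -0.1275)
  e−x'=0.1384;  (l²−L²−(e−x')²−y'²−z²)/2L = -0.0321
  γ=atan2(-0.2148,0.1384)=-0.9984;  ψ=arccos(-0.1256)=1.6967;  θ1=γ+ψ≈0.6983
rotate P by −φ2: (-0.1162, 0.0537, -0.2148)
  A=0.2662, B=-0.2148, C=(l²−L²−A²−y'²−z²)/(2L)=-0.1386
  θ2 = atan2(B,A) + arccos(C/0.3421) = 1.3091
rotate P by −φ3: (0.1046, 0.0738, -0.2148)
  e−x'=0.0454;  (l²−L²−(e−x')²−y'²−z²)/2L = 0.0454
  γ=atan2(-0.2148,0.0454)=-1.3626;  ψ=arccos(0.2069)=1.3623;  θ3=γ+ψ≈-0.0002

θ₁ = 0.6983, θ₂ = 1.3091, θ₃ = -0.0002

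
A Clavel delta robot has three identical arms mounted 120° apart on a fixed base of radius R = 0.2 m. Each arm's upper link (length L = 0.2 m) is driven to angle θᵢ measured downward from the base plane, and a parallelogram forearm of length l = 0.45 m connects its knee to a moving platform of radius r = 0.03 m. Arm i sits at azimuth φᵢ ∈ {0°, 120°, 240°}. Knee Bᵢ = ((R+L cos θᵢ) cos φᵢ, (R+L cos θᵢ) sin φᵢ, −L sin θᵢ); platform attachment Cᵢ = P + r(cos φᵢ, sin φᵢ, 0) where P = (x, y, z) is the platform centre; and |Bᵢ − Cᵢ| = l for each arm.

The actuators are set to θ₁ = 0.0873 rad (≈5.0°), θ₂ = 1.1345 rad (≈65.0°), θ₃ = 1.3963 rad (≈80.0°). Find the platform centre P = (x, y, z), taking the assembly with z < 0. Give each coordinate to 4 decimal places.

(0.2050, 0.0512, -0.4332)

centre 1 = (0.3692·cos0.0°, 0.3692·sin0.0°, -0.0174) = (0.3692, 0.0000, -0.0174)
arm 2 at φ=120.0°: e+L cos θ2 = 0.2545;  centre 2 = (-0.1273, 0.2204, -0.1813)
φ3=240.0°: virtual centre (-0.1024, -0.1773, -0.1970), radius l
|centre ₂|²−|centre ₁|² = -0.0390;  |centre ₃|²−|centre ₁|² = -0.0559
linear system: -0.9930x+0.4408y = -0.0390−-0.3277z; -0.9432x+-0.3546y = -0.0559−-0.3590z
Cramer: x(z) = 0.0501-0.3574z;  y(z) = 0.0244-0.0618z
quadratic in z: (1.1316)z²+(0.2600)z+(-0.0998)=0, √Δ=0.7205 → z ∈ {-0.4332, 0.2035}; z = -0.4332 (taking z<0)
x = 0.2050, y = 0.0512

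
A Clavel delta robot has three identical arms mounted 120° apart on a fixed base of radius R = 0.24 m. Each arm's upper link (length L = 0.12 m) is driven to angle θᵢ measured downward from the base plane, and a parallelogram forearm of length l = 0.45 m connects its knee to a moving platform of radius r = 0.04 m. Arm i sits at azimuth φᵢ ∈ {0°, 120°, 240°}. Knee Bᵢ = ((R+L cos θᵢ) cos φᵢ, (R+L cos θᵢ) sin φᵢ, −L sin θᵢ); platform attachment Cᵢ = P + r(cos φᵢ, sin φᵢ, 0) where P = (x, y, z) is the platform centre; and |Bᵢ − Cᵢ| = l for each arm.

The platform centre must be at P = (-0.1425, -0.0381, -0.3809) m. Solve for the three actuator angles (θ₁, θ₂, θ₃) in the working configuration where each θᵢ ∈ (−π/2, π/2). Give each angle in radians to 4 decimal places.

arm 1 (φ=0.0°): x'=-0.1425, y'=-0.0381
  A=0.3425, B=-0.3809, C=(l²−L²−A²−y'²−z²)/(2L)=-0.3156
  γ=atan2(-0.3809,0.3425)=-0.8384;  ψ=arccos(-0.6161)=2.2346;  θ1=γ+ψ≈1.3962
φ2=120.0° → target in arm frame (0.0383, 0.1425)
  A=0.1617, B=-0.3809, C=(l²−L²−A²−y'²−z²)/(2L)=-0.0143
  γ=atan2(-0.3809,0.1617)=-1.1692;  ψ=arccos(-0.0346)=1.6054;  θ2=γ+ψ≈0.4362
φ3=240.0° → target in arm frame (0.1042, -0.1044)
  A=0.0958, B=-0.3809, C=(l²−L²−A²−y'²−z²)/(2L)=0.0956
  γ=atan2(-0.3809,0.0958)=-1.3245;  ψ=arccos(0.2435)=1.3248;  θ3=γ+ψ≈0.0003

θ₁ = 1.3962, θ₂ = 0.4362, θ₃ = 0.0003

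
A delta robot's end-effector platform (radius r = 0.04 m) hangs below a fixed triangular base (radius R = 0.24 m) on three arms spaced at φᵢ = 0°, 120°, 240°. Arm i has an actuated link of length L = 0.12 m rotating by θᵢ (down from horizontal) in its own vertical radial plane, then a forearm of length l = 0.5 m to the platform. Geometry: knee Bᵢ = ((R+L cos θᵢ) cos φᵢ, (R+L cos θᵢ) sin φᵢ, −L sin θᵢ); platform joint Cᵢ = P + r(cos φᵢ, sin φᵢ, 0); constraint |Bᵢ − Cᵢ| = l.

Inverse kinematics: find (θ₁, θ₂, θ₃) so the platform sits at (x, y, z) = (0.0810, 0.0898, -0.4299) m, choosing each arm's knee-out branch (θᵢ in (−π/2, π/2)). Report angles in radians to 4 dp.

θ₁ = 0.0000, θ₂ = 0.2614, θ₃ = 1.0471

φ1=0.0° → target in arm frame (0.0810, 0.0898)
  A=0.1190, B=-0.4299, C=(l²−L²−A²−y'²−z²)/(2L)=0.1190
  θ1 = atan2(B,A) + arccos(C/0.4461) = 0.0000
arm 2 (φ=120.0°): x'=0.0373, y'=-0.1150
  e−x'=0.1627;  (l²−L²−(e−x')²−y'²−z²)/2L = 0.0461
  θ2 = atan2(B,A) + arccos(C/0.4597) = 0.2614
φ3=240.0° → target in arm frame (-0.1183, 0.0252)
  e−x'=0.3183;  (l²−L²−(e−x')²−y'²−z²)/2L = -0.2131
  θ3 = atan2(B,A) + arccos(C/0.5349) = 1.0471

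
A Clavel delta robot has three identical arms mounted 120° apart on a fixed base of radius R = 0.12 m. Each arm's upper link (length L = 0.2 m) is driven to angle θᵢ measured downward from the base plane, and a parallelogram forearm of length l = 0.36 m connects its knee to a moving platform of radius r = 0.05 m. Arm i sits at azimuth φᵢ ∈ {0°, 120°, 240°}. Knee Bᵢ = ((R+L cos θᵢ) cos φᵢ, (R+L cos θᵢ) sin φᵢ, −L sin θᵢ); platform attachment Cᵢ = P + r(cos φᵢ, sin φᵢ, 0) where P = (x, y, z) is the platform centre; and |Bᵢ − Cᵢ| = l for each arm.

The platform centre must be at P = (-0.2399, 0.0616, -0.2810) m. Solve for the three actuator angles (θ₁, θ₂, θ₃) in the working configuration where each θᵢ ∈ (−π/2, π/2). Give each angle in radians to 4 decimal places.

arm 1 (φ=0.0°): x'=-0.2399, y'=0.0616
  e−x'=0.3099;  (l²−L²−(e−x')²−y'²−z²)/2L = -0.2230
  √(A²+B²)=0.4183;  θ1 = -0.7365+2.1330 ≈ 1.3965
rotate P by −φ2: (0.1733, 0.1770, -0.2810)
  e−x'=-0.1033;  (l²−L²−(e−x')²−y'²−z²)/2L = -0.0784
  √(A²+B²)=0.2994;  θ2 = -1.9231+1.8356 ≈ -0.0874
rotate P by −φ3: (0.0666, -0.2386, -0.2810)
  A=0.0034, B=-0.2810, C=(l²−L²−A²−y'²−z²)/(2L)=-0.1157
  θ3 = atan2(B,A) + arccos(C/0.2810) = 0.4365

θ₁ = 1.3965, θ₂ = -0.0874, θ₃ = 0.4365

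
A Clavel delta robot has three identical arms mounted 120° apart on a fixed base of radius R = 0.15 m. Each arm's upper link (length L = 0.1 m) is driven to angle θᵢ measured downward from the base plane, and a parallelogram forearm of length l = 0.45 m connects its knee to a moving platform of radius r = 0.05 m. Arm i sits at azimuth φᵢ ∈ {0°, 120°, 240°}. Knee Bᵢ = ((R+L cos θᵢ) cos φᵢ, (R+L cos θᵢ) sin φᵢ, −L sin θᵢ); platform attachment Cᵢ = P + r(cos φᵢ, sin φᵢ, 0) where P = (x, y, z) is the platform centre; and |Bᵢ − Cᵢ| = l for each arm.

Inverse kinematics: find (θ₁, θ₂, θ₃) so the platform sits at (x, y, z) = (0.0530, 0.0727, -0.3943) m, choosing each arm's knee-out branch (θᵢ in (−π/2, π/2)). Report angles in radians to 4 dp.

arm 1 (φ=0.0°): x'=0.0530, y'=0.0727
  A=0.0470, B=-0.3943, C=(l²−L²−A²−y'²−z²)/(2L)=0.1477
  √(A²+B²)=0.3971;  θ1 = -1.4522+1.1898 ≈ -0.2624
arm 2 (φ=120.0°): x'=0.0365, y'=-0.0822
  e−x'=0.0635;  (l²−L²−(e−x')²−y'²−z²)/2L = 0.1311
  √(A²+B²)=0.3994;  θ2 = -1.4110+1.2363 ≈ -0.1748
φ3=240.0° → target in arm frame (-0.0895, 0.0095)
  A=0.1895, B=-0.3943, C=(l²−L²−A²−y'²−z²)/(2L)=0.0052
  γ=atan2(-0.3943,0.1895)=-1.1229;  ψ=arccos(0.0119)=1.5589;  θ3=γ+ψ≈0.4360

θ₁ = -0.2624, θ₂ = -0.1748, θ₃ = 0.4360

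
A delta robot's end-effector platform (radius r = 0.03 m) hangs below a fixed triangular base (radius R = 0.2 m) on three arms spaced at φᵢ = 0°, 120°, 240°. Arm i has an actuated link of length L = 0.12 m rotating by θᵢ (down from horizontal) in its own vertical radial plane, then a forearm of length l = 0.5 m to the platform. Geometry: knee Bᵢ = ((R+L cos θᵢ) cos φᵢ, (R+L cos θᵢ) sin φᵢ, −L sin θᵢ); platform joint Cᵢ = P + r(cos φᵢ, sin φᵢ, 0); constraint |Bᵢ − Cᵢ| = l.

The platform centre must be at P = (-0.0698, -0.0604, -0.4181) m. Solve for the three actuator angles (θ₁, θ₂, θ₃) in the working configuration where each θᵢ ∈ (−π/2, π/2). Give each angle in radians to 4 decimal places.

θ₁ = 0.5239, θ₂ = 0.2620, θ₃ = -0.3494

rotate P by −φ1: (-0.0698, -0.0604, -0.4181)
  A=0.2398, B=-0.4181, C=(l²−L²−A²−y'²−z²)/(2L)=-0.0015
  θ1 = atan2(B,A) + arccos(C/0.4820) = 0.5239
φ2=120.0° → target in arm frame (-0.0174, 0.0906)
  A=0.1874, B=-0.4181, C=(l²−L²−A²−y'²−z²)/(2L)=0.0727
  γ=atan2(-0.4181,0.1874)=-1.1494;  ψ=arccos(0.1587)=1.4114;  θ2=γ+ψ≈0.2620
rotate P by −φ3: (0.0872, -0.0302, -0.4181)
  A cos θ + B sin θ = C:  0.0828·cos θ + -0.4181·sin θ = 0.2209
  √(A²+B²)=0.4262;  θ3 = -1.3753+1.0259 ≈ -0.3494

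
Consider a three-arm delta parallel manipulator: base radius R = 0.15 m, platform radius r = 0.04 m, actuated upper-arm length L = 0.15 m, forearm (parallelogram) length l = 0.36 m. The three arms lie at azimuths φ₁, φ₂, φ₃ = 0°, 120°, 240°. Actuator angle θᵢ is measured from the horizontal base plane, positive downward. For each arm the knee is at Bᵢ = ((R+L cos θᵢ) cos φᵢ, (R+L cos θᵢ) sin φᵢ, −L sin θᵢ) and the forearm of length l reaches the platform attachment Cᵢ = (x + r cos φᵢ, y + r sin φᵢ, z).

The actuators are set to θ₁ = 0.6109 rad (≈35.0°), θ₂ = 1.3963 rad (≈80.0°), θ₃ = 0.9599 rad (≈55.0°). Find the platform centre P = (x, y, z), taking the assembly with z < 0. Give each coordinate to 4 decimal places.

O1 = (0.2329·cos0.0°, 0.2329·sin0.0°, -0.0860) = (0.2329, 0.0000, -0.0860)
φ2=120.0°: virtual centre (-0.0680, 0.1178, -0.1477), radius l
O3 = (0.1960·cos240.0°, 0.1960·sin240.0°, -0.1229) = (-0.0980, -0.1698, -0.1229)
|O₂|²−|O₁|² = -0.0213;  |O₃|²−|O₁|² = -0.0081
plane₁₂: -0.6018x+0.2356y+-0.1234z = -0.0213
Cramer: x(z) = 0.0254-0.1644z;  y(z) = -0.0256+0.1036z
into |P−O₁|² = l²: 1.0378z² + 0.2350z + -0.0785 = 0;  Δ = 0.3810;  z = -0.4106 or 0.1842 → z<0 root = -0.4106
x = 0.0929, y = -0.0681

(0.0929, -0.0681, -0.4106)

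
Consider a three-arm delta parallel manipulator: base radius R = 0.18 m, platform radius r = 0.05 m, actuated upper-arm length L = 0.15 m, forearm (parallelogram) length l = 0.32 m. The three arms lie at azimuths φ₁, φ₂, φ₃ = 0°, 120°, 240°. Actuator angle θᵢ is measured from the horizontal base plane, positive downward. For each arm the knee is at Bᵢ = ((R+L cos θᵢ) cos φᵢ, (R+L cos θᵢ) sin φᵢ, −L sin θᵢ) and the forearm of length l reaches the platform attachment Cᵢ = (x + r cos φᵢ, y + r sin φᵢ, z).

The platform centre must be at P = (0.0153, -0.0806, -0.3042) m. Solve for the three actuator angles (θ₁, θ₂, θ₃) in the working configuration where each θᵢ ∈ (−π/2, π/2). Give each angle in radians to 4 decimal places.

θ₁ = 0.6980, θ₂ = 1.1344, θ₃ = 0.4362

rotate P by −φ1: (0.0153, -0.0806, -0.3042)
  A cos θ + B sin θ = C:  0.1147·cos θ + -0.3042·sin θ = -0.1076
  γ=atan2(-0.3042,0.1147)=-1.2102;  ψ=arccos(-0.3311)=1.9082;  θ1=γ+ψ≈0.6980
rotate P by −φ2: (-0.0775, 0.0270, -0.3042)
  A cos θ + B sin θ = C:  0.2075·cos θ + -0.3042·sin θ = -0.1880
  √(A²+B²)=0.3682;  θ2 = -0.9723+2.1067 ≈ 1.1344
rotate P by −φ3: (0.0622, 0.0536, -0.3042)
  A cos θ + B sin θ = C:  0.0678·cos θ + -0.3042·sin θ = -0.0670
  γ=atan2(-0.3042,0.0678)=-1.3513;  ψ=arccos(-0.2151)=1.7876;  θ3=γ+ψ≈0.4362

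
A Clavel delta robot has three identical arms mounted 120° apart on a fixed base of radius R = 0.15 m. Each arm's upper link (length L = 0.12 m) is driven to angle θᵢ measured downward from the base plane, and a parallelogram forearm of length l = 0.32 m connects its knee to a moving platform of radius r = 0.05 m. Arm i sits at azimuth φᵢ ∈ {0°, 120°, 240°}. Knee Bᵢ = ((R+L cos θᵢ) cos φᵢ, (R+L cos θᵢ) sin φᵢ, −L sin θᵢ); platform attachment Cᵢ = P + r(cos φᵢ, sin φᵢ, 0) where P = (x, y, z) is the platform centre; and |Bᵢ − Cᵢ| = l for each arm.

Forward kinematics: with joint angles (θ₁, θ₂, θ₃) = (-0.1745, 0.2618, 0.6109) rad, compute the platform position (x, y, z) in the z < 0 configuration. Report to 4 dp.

φ1=0.0°: virtual centre (0.2182, 0.0000, 0.0208), radius l
S2 = (0.2159·cos120.0°, 0.2159·sin120.0°, -0.0311) = (-0.1080, 0.1870, -0.0311)
φ3=240.0°: virtual centre (-0.0991, -0.1717, -0.0688), radius l
eliminate P² terms by subtracting sphere 1 from 2 and 3
plane₁₂: -0.6523x+0.3740y+-0.1038z = -0.0005
det = 0.4614;  x = 0.0036+-0.2226z,  y = 0.0050+-0.1108z
into |P−S₁|² = l²: 1.0618z² + 0.0528z + -0.0559 = 0;  Δ = 0.2401;  z = -0.2556 or 0.2059 → z<0 root = -0.2556
x = 0.0605, y = 0.0333

(0.0605, 0.0333, -0.2556)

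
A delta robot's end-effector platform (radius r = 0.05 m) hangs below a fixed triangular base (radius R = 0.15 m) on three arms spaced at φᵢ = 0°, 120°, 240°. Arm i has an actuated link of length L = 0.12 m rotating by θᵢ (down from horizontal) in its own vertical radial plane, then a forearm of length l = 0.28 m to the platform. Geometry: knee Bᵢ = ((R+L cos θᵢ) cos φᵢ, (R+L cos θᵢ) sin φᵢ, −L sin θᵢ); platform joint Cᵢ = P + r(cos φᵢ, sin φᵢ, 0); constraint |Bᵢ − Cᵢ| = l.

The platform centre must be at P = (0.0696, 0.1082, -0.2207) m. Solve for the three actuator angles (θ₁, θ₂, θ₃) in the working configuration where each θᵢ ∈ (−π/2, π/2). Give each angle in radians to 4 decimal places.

θ₁ = 0.0871, θ₂ = 0.1744, θ₃ = 1.3089

rotate P by −φ1: (0.0696, 0.1082, -0.2207)
  e−x'=0.0304;  (l²−L²−(e−x')²−y'²−z²)/2L = 0.0111
  θ1 = atan2(B,A) + arccos(C/0.2228) = 0.0871
φ2=120.0° → target in arm frame (0.0589, -0.1144)
  A cos θ + B sin θ = C:  0.0411·cos θ + -0.2207·sin θ = 0.0022
  √(A²+B²)=0.2245;  θ2 = -1.3867+1.5611 ≈ 0.1744
arm 3 (φ=240.0°): x'=-0.1285, y'=0.0062
  A cos θ + B sin θ = C:  0.2285·cos θ + -0.2207·sin θ = -0.1540
  √(A²+B²)=0.3177;  θ3 = -0.7680+2.0769 ≈ 1.3089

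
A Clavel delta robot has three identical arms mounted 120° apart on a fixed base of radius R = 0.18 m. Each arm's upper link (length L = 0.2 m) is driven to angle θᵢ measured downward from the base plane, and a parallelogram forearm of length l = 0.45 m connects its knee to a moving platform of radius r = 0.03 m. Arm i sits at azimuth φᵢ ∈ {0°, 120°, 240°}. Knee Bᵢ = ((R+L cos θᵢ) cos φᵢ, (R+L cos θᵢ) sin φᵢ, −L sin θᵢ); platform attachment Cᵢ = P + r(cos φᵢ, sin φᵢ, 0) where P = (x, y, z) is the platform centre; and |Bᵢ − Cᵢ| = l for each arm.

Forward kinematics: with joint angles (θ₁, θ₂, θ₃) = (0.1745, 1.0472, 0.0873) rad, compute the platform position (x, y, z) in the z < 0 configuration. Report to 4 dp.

(0.0706, -0.1434, -0.3596)

centre 1 = (0.3470·cos0.0°, 0.3470·sin0.0°, -0.0347) = (0.3470, 0.0000, -0.0347)
arm 2 at φ=120.0°: (R−r)+L cos θ2 = 0.2500;  centre 2 = (-0.1250, 0.2165, -0.1732)
centre 3 = (0.3492·cos240.0°, 0.3492·sin240.0°, -0.0174) = (-0.1746, -0.3024, -0.0174)
eliminate P² terms by subtracting sphere 1 from 2 and 3
linear system: -0.9439x+0.4330y = -0.0291−-0.2770z; -1.0432x+-0.6049y = 0.0007−0.0346z
det = 1.0227;  x = 0.0169+-0.1492z,  y = -0.0303+0.3144z
sphere 1 gives Az²+Bz+C=0 with A=1.1211, B=0.1489, C=-0.0914;  B²−4AC=0.4322;  roots -0.3596, 0.2268;  negative root z = -0.3596
x = 0.0706, y = -0.1434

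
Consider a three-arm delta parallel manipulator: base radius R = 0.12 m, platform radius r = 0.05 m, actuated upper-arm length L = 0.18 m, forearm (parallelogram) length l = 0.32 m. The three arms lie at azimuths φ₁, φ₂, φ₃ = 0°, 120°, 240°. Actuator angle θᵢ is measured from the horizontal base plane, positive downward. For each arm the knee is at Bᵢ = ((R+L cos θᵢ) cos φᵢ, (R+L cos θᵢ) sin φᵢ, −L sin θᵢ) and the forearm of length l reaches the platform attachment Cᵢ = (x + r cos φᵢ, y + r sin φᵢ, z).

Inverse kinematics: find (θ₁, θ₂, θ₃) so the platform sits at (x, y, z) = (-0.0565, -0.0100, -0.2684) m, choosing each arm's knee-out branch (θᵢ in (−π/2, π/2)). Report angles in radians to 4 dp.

θ₁ = 0.6111, θ₂ = 0.2619, θ₃ = 0.1747

arm 1 (φ=0.0°): x'=-0.0565, y'=-0.0100
  e−x'=0.1265;  (l²−L²−(e−x')²−y'²−z²)/2L = -0.0504
  γ=atan2(-0.2684,0.1265)=-1.1304;  ψ=arccos(-0.1698)=1.7415;  θ1=γ+ψ≈0.6111
φ2=120.0° → target in arm frame (0.0196, 0.0539)
  A cos θ + B sin θ = C:  0.0504·cos θ + -0.2684·sin θ = -0.0208
  γ=atan2(-0.2684,0.0504)=-1.3851;  ψ=arccos(-0.0762)=1.6470;  θ2=γ+ψ≈0.2619
rotate P by −φ3: (0.0369, -0.0439, -0.2684)
  A cos θ + B sin θ = C:  0.0331·cos θ + -0.2684·sin θ = -0.0141
  γ=atan2(-0.2684,0.0331)=-1.4481;  ψ=arccos(-0.0520)=1.6228;  θ3=γ+ψ≈0.1747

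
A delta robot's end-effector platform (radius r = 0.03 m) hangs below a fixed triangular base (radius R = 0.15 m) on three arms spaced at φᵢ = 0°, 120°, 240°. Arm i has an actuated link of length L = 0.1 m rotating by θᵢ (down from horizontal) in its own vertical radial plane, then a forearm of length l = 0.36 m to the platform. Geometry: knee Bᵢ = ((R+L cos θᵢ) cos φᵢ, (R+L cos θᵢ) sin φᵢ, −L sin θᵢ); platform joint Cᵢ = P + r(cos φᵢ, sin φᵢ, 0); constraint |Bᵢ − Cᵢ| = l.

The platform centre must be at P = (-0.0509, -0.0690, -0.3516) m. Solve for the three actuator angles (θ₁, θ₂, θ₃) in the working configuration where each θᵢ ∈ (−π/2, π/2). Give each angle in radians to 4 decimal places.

φ1=0.0° → target in arm frame (-0.0509, -0.0690)
  A cos θ + B sin θ = C:  0.1709·cos θ + -0.3516·sin θ = -0.1900
  √(A²+B²)=0.3909;  θ1 = -1.1184+2.0782 ≈ 0.9598
arm 2 (φ=120.0°): x'=-0.0343, y'=0.0786
  A cos θ + B sin θ = C:  0.1543·cos θ + -0.3516·sin θ = -0.1700
  γ=atan2(-0.3516,0.1543)=-1.1572;  ψ=arccos(-0.4428)=2.0296;  θ2=γ+ψ≈0.8723
arm 3 (φ=240.0°): x'=0.0852, y'=-0.0096
  A cos θ + B sin θ = C:  0.0348·cos θ + -0.3516·sin θ = -0.0266
  √(A²+B²)=0.3533;  θ3 = -1.4722+1.6462 ≈ 0.1741

θ₁ = 0.9598, θ₂ = 0.8723, θ₃ = 0.1741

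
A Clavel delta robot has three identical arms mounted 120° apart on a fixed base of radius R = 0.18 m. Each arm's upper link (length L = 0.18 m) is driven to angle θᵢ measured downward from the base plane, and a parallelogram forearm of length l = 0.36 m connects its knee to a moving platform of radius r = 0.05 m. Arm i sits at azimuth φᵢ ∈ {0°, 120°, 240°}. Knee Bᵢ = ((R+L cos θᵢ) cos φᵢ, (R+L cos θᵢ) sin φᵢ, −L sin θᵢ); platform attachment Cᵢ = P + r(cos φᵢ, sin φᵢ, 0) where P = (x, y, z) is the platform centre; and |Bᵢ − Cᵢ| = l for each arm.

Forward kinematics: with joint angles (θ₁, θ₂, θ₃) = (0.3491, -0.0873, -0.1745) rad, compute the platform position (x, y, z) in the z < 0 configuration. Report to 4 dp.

arm 1 at φ=0.0°: e+L cos θ1 = 0.2991;  S1 = (0.2991, 0.0000, -0.0616)
arm 2 at φ=120.0°: e+L cos θ2 = 0.3093;  S2 = (-0.1547, 0.2679, 0.0157)
S3 = (0.3073·cos240.0°, 0.3073·sin240.0°, 0.0313) = (-0.1536, -0.2661, 0.0313)
|S₂|²−|S₁|² = 0.0026;  |S₃|²−|S₁|² = 0.0021
linear system: -0.9076x+0.5357y = 0.0026−0.1545z; -0.9056x+-0.5322y = 0.0021−0.1856z
det = 0.9682;  x = -0.0026+0.1877z,  y = 0.0005+0.0295z
into |P−S₁|² = l²: 1.0361z² + 0.0099z + -0.0347 = 0;  Δ = 0.1441;  z = -0.1880 or 0.1784 → z<0 root = -0.1880
x = -0.0379, y = -0.0051

(-0.0379, -0.0051, -0.1880)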